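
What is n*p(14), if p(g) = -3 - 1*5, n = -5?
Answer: 40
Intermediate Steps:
p(g) = -8 (p(g) = -3 - 5 = -8)
n*p(14) = -5*(-8) = 40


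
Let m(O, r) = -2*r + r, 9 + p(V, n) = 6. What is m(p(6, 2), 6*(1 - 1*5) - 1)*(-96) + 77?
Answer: -2323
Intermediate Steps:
p(V, n) = -3 (p(V, n) = -9 + 6 = -3)
m(O, r) = -r
m(p(6, 2), 6*(1 - 1*5) - 1)*(-96) + 77 = -(6*(1 - 1*5) - 1)*(-96) + 77 = -(6*(1 - 5) - 1)*(-96) + 77 = -(6*(-4) - 1)*(-96) + 77 = -(-24 - 1)*(-96) + 77 = -1*(-25)*(-96) + 77 = 25*(-96) + 77 = -2400 + 77 = -2323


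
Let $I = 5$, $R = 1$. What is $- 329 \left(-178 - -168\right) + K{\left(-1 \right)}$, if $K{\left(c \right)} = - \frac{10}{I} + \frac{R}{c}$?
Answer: $3287$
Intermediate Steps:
$K{\left(c \right)} = -2 + \frac{1}{c}$ ($K{\left(c \right)} = - \frac{10}{5} + 1 \frac{1}{c} = \left(-10\right) \frac{1}{5} + \frac{1}{c} = -2 + \frac{1}{c}$)
$- 329 \left(-178 - -168\right) + K{\left(-1 \right)} = - 329 \left(-178 - -168\right) - \left(2 - \frac{1}{-1}\right) = - 329 \left(-178 + 168\right) - 3 = \left(-329\right) \left(-10\right) - 3 = 3290 - 3 = 3287$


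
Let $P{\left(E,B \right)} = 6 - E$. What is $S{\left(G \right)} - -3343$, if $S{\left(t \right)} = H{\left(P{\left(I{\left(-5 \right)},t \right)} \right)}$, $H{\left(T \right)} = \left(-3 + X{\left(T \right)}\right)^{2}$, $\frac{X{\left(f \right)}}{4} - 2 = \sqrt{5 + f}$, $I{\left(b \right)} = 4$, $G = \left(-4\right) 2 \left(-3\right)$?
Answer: $3480 + 40 \sqrt{7} \approx 3585.8$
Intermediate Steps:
$G = 24$ ($G = \left(-8\right) \left(-3\right) = 24$)
$X{\left(f \right)} = 8 + 4 \sqrt{5 + f}$
$H{\left(T \right)} = \left(5 + 4 \sqrt{5 + T}\right)^{2}$ ($H{\left(T \right)} = \left(-3 + \left(8 + 4 \sqrt{5 + T}\right)\right)^{2} = \left(5 + 4 \sqrt{5 + T}\right)^{2}$)
$S{\left(t \right)} = \left(5 + 4 \sqrt{7}\right)^{2}$ ($S{\left(t \right)} = \left(5 + 4 \sqrt{5 + \left(6 - 4\right)}\right)^{2} = \left(5 + 4 \sqrt{5 + 2}\right)^{2} = \left(5 + 4 \sqrt{7}\right)^{2}$)
$S{\left(G \right)} - -3343 = \left(137 + 40 \sqrt{7}\right) - -3343 = \left(137 + 40 \sqrt{7}\right) + 3343 = 3480 + 40 \sqrt{7}$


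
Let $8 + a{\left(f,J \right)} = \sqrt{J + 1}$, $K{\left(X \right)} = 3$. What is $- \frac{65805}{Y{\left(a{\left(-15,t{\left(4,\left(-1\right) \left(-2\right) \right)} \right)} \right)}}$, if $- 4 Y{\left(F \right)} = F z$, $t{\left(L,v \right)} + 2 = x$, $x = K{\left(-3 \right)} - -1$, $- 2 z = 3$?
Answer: $\frac{1403840}{61} + \frac{175480 \sqrt{3}}{61} \approx 27996.0$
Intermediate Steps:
$z = - \frac{3}{2}$ ($z = \left(- \frac{1}{2}\right) 3 = - \frac{3}{2} \approx -1.5$)
$x = 4$ ($x = 3 - -1 = 3 + 1 = 4$)
$t{\left(L,v \right)} = 2$ ($t{\left(L,v \right)} = -2 + 4 = 2$)
$a{\left(f,J \right)} = -8 + \sqrt{1 + J}$ ($a{\left(f,J \right)} = -8 + \sqrt{J + 1} = -8 + \sqrt{1 + J}$)
$Y{\left(F \right)} = \frac{3 F}{8}$ ($Y{\left(F \right)} = - \frac{F \left(- \frac{3}{2}\right)}{4} = - \frac{\left(- \frac{3}{2}\right) F}{4} = \frac{3 F}{8}$)
$- \frac{65805}{Y{\left(a{\left(-15,t{\left(4,\left(-1\right) \left(-2\right) \right)} \right)} \right)}} = - \frac{65805}{\frac{3}{8} \left(-8 + \sqrt{1 + 2}\right)} = - \frac{65805}{\frac{3}{8} \left(-8 + \sqrt{3}\right)} = - \frac{65805}{-3 + \frac{3 \sqrt{3}}{8}}$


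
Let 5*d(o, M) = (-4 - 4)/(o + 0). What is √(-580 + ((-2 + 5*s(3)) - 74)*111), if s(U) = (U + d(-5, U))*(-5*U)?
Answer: I*√36655 ≈ 191.46*I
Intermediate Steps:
d(o, M) = -8/(5*o) (d(o, M) = ((-4 - 4)/(o + 0))/5 = (-8/o)/5 = -8/(5*o))
s(U) = -5*U*(8/25 + U) (s(U) = (U - 8/5/(-5))*(-5*U) = (U - 8/5*(-⅕))*(-5*U) = (U + 8/25)*(-5*U) = (8/25 + U)*(-5*U) = -5*U*(8/25 + U))
√(-580 + ((-2 + 5*s(3)) - 74)*111) = √(-580 + ((-2 + 5*(-⅕*3*(8 + 25*3))) - 74)*111) = √(-580 + ((-2 + 5*(-⅕*3*(8 + 75))) - 74)*111) = √(-580 + ((-2 + 5*(-⅕*3*83)) - 74)*111) = √(-580 + ((-2 + 5*(-249/5)) - 74)*111) = √(-580 + ((-2 - 249) - 74)*111) = √(-580 + (-251 - 74)*111) = √(-580 - 325*111) = √(-580 - 36075) = √(-36655) = I*√36655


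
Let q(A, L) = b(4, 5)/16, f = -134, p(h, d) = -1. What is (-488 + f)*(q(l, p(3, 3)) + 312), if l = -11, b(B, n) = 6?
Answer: -777189/4 ≈ -1.9430e+5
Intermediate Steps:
q(A, L) = 3/8 (q(A, L) = 6/16 = 6*(1/16) = 3/8)
(-488 + f)*(q(l, p(3, 3)) + 312) = (-488 - 134)*(3/8 + 312) = -622*2499/8 = -777189/4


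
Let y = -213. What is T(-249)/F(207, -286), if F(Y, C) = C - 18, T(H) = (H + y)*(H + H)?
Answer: -57519/76 ≈ -756.83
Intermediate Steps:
T(H) = 2*H*(-213 + H) (T(H) = (H - 213)*(H + H) = (-213 + H)*(2*H) = 2*H*(-213 + H))
F(Y, C) = -18 + C
T(-249)/F(207, -286) = (2*(-249)*(-213 - 249))/(-18 - 286) = (2*(-249)*(-462))/(-304) = 230076*(-1/304) = -57519/76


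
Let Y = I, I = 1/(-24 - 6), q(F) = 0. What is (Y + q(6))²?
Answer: 1/900 ≈ 0.0011111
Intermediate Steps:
I = -1/30 (I = 1/(-30) = -1/30 ≈ -0.033333)
Y = -1/30 ≈ -0.033333
(Y + q(6))² = (-1/30 + 0)² = (-1/30)² = 1/900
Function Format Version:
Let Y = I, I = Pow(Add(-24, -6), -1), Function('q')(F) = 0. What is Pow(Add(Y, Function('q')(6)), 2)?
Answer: Rational(1, 900) ≈ 0.0011111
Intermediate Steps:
I = Rational(-1, 30) (I = Pow(-30, -1) = Rational(-1, 30) ≈ -0.033333)
Y = Rational(-1, 30) ≈ -0.033333
Pow(Add(Y, Function('q')(6)), 2) = Pow(Add(Rational(-1, 30), 0), 2) = Pow(Rational(-1, 30), 2) = Rational(1, 900)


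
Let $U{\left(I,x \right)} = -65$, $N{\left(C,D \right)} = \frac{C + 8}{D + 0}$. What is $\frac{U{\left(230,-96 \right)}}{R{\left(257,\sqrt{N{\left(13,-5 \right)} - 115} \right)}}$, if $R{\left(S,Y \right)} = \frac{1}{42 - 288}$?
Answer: $15990$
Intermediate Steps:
$N{\left(C,D \right)} = \frac{8 + C}{D}$
$R{\left(S,Y \right)} = - \frac{1}{246}$ ($R{\left(S,Y \right)} = \frac{1}{-246} = - \frac{1}{246}$)
$\frac{U{\left(230,-96 \right)}}{R{\left(257,\sqrt{N{\left(13,-5 \right)} - 115} \right)}} = - \frac{65}{- \frac{1}{246}} = \left(-65\right) \left(-246\right) = 15990$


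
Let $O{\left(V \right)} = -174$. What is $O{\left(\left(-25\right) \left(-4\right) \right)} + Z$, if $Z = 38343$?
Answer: $38169$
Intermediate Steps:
$O{\left(\left(-25\right) \left(-4\right) \right)} + Z = -174 + 38343 = 38169$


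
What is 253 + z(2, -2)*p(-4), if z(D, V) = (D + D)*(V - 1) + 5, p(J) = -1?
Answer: 260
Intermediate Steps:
z(D, V) = 5 + 2*D*(-1 + V) (z(D, V) = (2*D)*(-1 + V) + 5 = 2*D*(-1 + V) + 5 = 5 + 2*D*(-1 + V))
253 + z(2, -2)*p(-4) = 253 + (5 - 2*2 + 2*2*(-2))*(-1) = 253 + (5 - 4 - 8)*(-1) = 253 - 7*(-1) = 253 + 7 = 260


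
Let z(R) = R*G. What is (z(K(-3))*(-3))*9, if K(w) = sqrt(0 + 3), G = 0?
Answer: 0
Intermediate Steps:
K(w) = sqrt(3)
z(R) = 0 (z(R) = R*0 = 0)
(z(K(-3))*(-3))*9 = (0*(-3))*9 = 0*9 = 0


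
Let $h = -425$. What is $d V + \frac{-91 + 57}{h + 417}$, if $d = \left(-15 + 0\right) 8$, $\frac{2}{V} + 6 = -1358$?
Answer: $\frac{6037}{1364} \approx 4.4259$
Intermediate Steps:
$V = - \frac{1}{682}$ ($V = \frac{2}{-6 - 1358} = \frac{2}{-1364} = 2 \left(- \frac{1}{1364}\right) = - \frac{1}{682} \approx -0.0014663$)
$d = -120$ ($d = \left(-15\right) 8 = -120$)
$d V + \frac{-91 + 57}{h + 417} = \left(-120\right) \left(- \frac{1}{682}\right) + \frac{-91 + 57}{-425 + 417} = \frac{60}{341} - \frac{34}{-8} = \frac{60}{341} - - \frac{17}{4} = \frac{60}{341} + \frac{17}{4} = \frac{6037}{1364}$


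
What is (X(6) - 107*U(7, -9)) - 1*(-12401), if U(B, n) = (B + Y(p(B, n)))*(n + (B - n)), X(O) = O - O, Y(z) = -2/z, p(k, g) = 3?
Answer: 22972/3 ≈ 7657.3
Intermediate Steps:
X(O) = 0
U(B, n) = B*(-⅔ + B) (U(B, n) = (B - 2/3)*(n + (B - n)) = (B - 2*⅓)*B = (B - ⅔)*B = (-⅔ + B)*B = B*(-⅔ + B))
(X(6) - 107*U(7, -9)) - 1*(-12401) = (0 - 107*7*(-2 + 3*7)/3) - 1*(-12401) = (0 - 107*7*(-2 + 21)/3) + 12401 = (0 - 107*7*19/3) + 12401 = (0 - 107*133/3) + 12401 = (0 - 14231/3) + 12401 = -14231/3 + 12401 = 22972/3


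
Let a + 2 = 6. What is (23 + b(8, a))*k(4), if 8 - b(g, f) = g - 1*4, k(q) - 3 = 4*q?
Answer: 513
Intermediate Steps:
a = 4 (a = -2 + 6 = 4)
k(q) = 3 + 4*q
b(g, f) = 12 - g (b(g, f) = 8 - (g - 1*4) = 8 - (g - 4) = 8 - (-4 + g) = 8 + (4 - g) = 12 - g)
(23 + b(8, a))*k(4) = (23 + (12 - 1*8))*(3 + 4*4) = (23 + (12 - 8))*(3 + 16) = (23 + 4)*19 = 27*19 = 513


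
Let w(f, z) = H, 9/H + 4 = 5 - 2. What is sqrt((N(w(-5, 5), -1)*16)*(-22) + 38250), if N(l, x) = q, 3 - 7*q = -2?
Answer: sqrt(1861930)/7 ≈ 194.93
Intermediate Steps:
q = 5/7 (q = 3/7 - 1/7*(-2) = 3/7 + 2/7 = 5/7 ≈ 0.71429)
H = -9 (H = 9/(-4 + (5 - 2)) = 9/(-4 + 3) = 9/(-1) = 9*(-1) = -9)
w(f, z) = -9
N(l, x) = 5/7
sqrt((N(w(-5, 5), -1)*16)*(-22) + 38250) = sqrt(((5/7)*16)*(-22) + 38250) = sqrt((80/7)*(-22) + 38250) = sqrt(-1760/7 + 38250) = sqrt(265990/7) = sqrt(1861930)/7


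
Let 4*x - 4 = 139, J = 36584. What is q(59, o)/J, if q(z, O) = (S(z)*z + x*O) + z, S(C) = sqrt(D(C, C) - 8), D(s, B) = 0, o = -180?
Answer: -797/4573 + 59*I*sqrt(2)/18292 ≈ -0.17428 + 0.0045615*I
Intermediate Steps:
x = 143/4 (x = 1 + (1/4)*139 = 1 + 139/4 = 143/4 ≈ 35.750)
S(C) = 2*I*sqrt(2) (S(C) = sqrt(0 - 8) = sqrt(-8) = 2*I*sqrt(2))
q(z, O) = z + 143*O/4 + 2*I*z*sqrt(2) (q(z, O) = ((2*I*sqrt(2))*z + 143*O/4) + z = (2*I*z*sqrt(2) + 143*O/4) + z = (143*O/4 + 2*I*z*sqrt(2)) + z = z + 143*O/4 + 2*I*z*sqrt(2))
q(59, o)/J = (59 + (143/4)*(-180) + 2*I*59*sqrt(2))/36584 = (59 - 6435 + 118*I*sqrt(2))*(1/36584) = (-6376 + 118*I*sqrt(2))*(1/36584) = -797/4573 + 59*I*sqrt(2)/18292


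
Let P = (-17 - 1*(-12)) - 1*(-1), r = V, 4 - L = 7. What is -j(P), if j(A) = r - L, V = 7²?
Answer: -52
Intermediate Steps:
V = 49
L = -3 (L = 4 - 1*7 = 4 - 7 = -3)
r = 49
P = -4 (P = (-17 + 12) + 1 = -5 + 1 = -4)
j(A) = 52 (j(A) = 49 - 1*(-3) = 49 + 3 = 52)
-j(P) = -1*52 = -52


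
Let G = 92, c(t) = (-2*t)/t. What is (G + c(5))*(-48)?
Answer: -4320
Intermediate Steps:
c(t) = -2
(G + c(5))*(-48) = (92 - 2)*(-48) = 90*(-48) = -4320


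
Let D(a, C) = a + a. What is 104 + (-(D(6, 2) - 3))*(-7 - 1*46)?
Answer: 581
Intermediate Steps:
D(a, C) = 2*a
104 + (-(D(6, 2) - 3))*(-7 - 1*46) = 104 + (-(2*6 - 3))*(-7 - 1*46) = 104 + (-(12 - 3))*(-7 - 46) = 104 - 1*9*(-53) = 104 - 9*(-53) = 104 + 477 = 581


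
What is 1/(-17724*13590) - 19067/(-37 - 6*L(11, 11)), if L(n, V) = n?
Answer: 4592652273617/24809523480 ≈ 185.12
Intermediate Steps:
1/(-17724*13590) - 19067/(-37 - 6*L(11, 11)) = 1/(-17724*13590) - 19067/(-37 - 6*11) = -1/17724*1/13590 - 19067/(-37 - 66) = -1/240869160 - 19067/(-103) = -1/240869160 - 19067*(-1/103) = -1/240869160 + 19067/103 = 4592652273617/24809523480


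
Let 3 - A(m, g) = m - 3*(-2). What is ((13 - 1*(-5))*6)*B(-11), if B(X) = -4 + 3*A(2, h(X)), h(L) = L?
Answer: -2052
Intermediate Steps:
A(m, g) = -3 - m (A(m, g) = 3 - (m - 3*(-2)) = 3 - (m + 6) = 3 - (6 + m) = 3 + (-6 - m) = -3 - m)
B(X) = -19 (B(X) = -4 + 3*(-3 - 1*2) = -4 + 3*(-3 - 2) = -4 + 3*(-5) = -4 - 15 = -19)
((13 - 1*(-5))*6)*B(-11) = ((13 - 1*(-5))*6)*(-19) = ((13 + 5)*6)*(-19) = (18*6)*(-19) = 108*(-19) = -2052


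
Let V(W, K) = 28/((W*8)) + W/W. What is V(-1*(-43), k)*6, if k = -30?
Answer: 279/43 ≈ 6.4884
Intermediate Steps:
V(W, K) = 1 + 7/(2*W) (V(W, K) = 28/((8*W)) + 1 = 28*(1/(8*W)) + 1 = 7/(2*W) + 1 = 1 + 7/(2*W))
V(-1*(-43), k)*6 = ((7/2 - 1*(-43))/((-1*(-43))))*6 = ((7/2 + 43)/43)*6 = ((1/43)*(93/2))*6 = (93/86)*6 = 279/43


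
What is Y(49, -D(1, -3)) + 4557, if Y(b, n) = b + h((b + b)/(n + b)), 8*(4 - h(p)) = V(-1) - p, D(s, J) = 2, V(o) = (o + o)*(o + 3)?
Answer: 866823/188 ≈ 4610.8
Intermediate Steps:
V(o) = 2*o*(3 + o) (V(o) = (2*o)*(3 + o) = 2*o*(3 + o))
h(p) = 9/2 + p/8 (h(p) = 4 - (2*(-1)*(3 - 1) - p)/8 = 4 - (2*(-1)*2 - p)/8 = 4 - (-4 - p)/8 = 4 + (½ + p/8) = 9/2 + p/8)
Y(b, n) = 9/2 + b + b/(4*(b + n)) (Y(b, n) = b + (9/2 + ((b + b)/(n + b))/8) = b + (9/2 + ((2*b)/(b + n))/8) = b + (9/2 + (2*b/(b + n))/8) = b + (9/2 + b/(4*(b + n))) = 9/2 + b + b/(4*(b + n)))
Y(49, -D(1, -3)) + 4557 = ((¼)*49 + (9 + 2*49)*(49 - 1*2)/2)/(49 - 1*2) + 4557 = (49/4 + (9 + 98)*(49 - 2)/2)/(49 - 2) + 4557 = (49/4 + (½)*107*47)/47 + 4557 = (49/4 + 5029/2)/47 + 4557 = (1/47)*(10107/4) + 4557 = 10107/188 + 4557 = 866823/188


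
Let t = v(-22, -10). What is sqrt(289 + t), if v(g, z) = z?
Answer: 3*sqrt(31) ≈ 16.703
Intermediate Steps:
t = -10
sqrt(289 + t) = sqrt(289 - 10) = sqrt(279) = 3*sqrt(31)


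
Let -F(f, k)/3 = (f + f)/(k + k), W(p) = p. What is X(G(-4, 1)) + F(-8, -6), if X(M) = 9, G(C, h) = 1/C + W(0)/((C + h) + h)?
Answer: 5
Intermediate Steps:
G(C, h) = 1/C (G(C, h) = 1/C + 0/((C + h) + h) = 1/C + 0/(C + 2*h) = 1/C + 0 = 1/C)
F(f, k) = -3*f/k (F(f, k) = -3*(f + f)/(k + k) = -3*2*f/(2*k) = -3*2*f*1/(2*k) = -3*f/k)
X(G(-4, 1)) + F(-8, -6) = 9 - 3*(-8)/(-6) = 9 - 3*(-8)*(-⅙) = 9 - 4 = 5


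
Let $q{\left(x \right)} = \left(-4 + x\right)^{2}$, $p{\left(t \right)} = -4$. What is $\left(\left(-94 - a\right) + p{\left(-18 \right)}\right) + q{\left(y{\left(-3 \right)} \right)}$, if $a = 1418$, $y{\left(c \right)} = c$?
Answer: $-1467$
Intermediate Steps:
$\left(\left(-94 - a\right) + p{\left(-18 \right)}\right) + q{\left(y{\left(-3 \right)} \right)} = \left(\left(-94 - 1418\right) - 4\right) + \left(-4 - 3\right)^{2} = \left(\left(-94 - 1418\right) - 4\right) + \left(-7\right)^{2} = \left(-1512 - 4\right) + 49 = -1516 + 49 = -1467$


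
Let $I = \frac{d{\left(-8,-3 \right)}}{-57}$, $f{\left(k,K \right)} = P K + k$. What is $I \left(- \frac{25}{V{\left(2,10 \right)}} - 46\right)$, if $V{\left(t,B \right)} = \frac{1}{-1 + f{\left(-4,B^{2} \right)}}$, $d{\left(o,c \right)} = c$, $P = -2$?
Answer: $\frac{5079}{19} \approx 267.32$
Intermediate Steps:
$f{\left(k,K \right)} = k - 2 K$ ($f{\left(k,K \right)} = - 2 K + k = k - 2 K$)
$V{\left(t,B \right)} = \frac{1}{-5 - 2 B^{2}}$ ($V{\left(t,B \right)} = \frac{1}{-1 - \left(4 + 2 B^{2}\right)} = \frac{1}{-5 - 2 B^{2}}$)
$I = \frac{1}{19}$ ($I = - \frac{3}{-57} = \left(-3\right) \left(- \frac{1}{57}\right) = \frac{1}{19} \approx 0.052632$)
$I \left(- \frac{25}{V{\left(2,10 \right)}} - 46\right) = \frac{- \frac{25}{\frac{1}{-5 - 2 \cdot 10^{2}}} - 46}{19} = \frac{- \frac{25}{\frac{1}{-5 - 200}} - 46}{19} = \frac{- \frac{25}{\frac{1}{-205}} - 46}{19} = \frac{- \frac{25}{- \frac{1}{205}} - 46}{19} = \frac{\left(-25\right) \left(-205\right) - 46}{19} = \frac{5125 - 46}{19} = \frac{1}{19} \cdot 5079 = \frac{5079}{19}$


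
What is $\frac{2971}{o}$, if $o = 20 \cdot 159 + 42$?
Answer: $\frac{2971}{3222} \approx 0.9221$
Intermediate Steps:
$o = 3222$ ($o = 3180 + 42 = 3222$)
$\frac{2971}{o} = \frac{2971}{3222}$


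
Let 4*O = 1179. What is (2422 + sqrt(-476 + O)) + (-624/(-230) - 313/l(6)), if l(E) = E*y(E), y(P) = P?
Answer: 10002317/4140 + 5*I*sqrt(29)/2 ≈ 2416.0 + 13.463*I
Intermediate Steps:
O = 1179/4 (O = (1/4)*1179 = 1179/4 ≈ 294.75)
l(E) = E**2 (l(E) = E*E = E**2)
(2422 + sqrt(-476 + O)) + (-624/(-230) - 313/l(6)) = (2422 + sqrt(-476 + 1179/4)) + (-624/(-230) - 313/(6**2)) = (2422 + sqrt(-725/4)) + (-624*(-1/230) - 313/36) = (2422 + 5*I*sqrt(29)/2) + (312/115 - 313*1/36) = (2422 + 5*I*sqrt(29)/2) + (312/115 - 313/36) = (2422 + 5*I*sqrt(29)/2) - 24763/4140 = 10002317/4140 + 5*I*sqrt(29)/2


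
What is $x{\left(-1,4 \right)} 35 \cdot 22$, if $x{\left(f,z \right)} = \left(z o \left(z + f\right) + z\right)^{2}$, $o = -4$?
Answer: $1490720$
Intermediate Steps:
$x{\left(f,z \right)} = \left(z + z \left(- 4 f - 4 z\right)\right)^{2}$ ($x{\left(f,z \right)} = \left(z \left(- 4 \left(z + f\right)\right) + z\right)^{2} = \left(z \left(- 4 \left(f + z\right)\right) + z\right)^{2} = \left(z \left(- 4 f - 4 z\right) + z\right)^{2} = \left(z + z \left(- 4 f - 4 z\right)\right)^{2}$)
$x{\left(-1,4 \right)} 35 \cdot 22 = 4^{2} \left(1 - -4 - 16\right)^{2} \cdot 35 \cdot 22 = 16 \left(1 + 4 - 16\right)^{2} \cdot 35 \cdot 22 = 16 \left(-11\right)^{2} \cdot 35 \cdot 22 = 16 \cdot 121 \cdot 35 \cdot 22 = 1936 \cdot 35 \cdot 22 = 67760 \cdot 22 = 1490720$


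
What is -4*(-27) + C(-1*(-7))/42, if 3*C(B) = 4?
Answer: 6806/63 ≈ 108.03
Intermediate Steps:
C(B) = 4/3 (C(B) = (⅓)*4 = 4/3)
-4*(-27) + C(-1*(-7))/42 = -4*(-27) + (4/3)/42 = 108 + (4/3)*(1/42) = 108 + 2/63 = 6806/63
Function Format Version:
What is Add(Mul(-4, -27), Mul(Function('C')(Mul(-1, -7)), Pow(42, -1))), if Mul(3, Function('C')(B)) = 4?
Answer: Rational(6806, 63) ≈ 108.03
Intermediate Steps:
Function('C')(B) = Rational(4, 3) (Function('C')(B) = Mul(Rational(1, 3), 4) = Rational(4, 3))
Add(Mul(-4, -27), Mul(Function('C')(Mul(-1, -7)), Pow(42, -1))) = Add(Mul(-4, -27), Mul(Rational(4, 3), Pow(42, -1))) = Add(108, Mul(Rational(4, 3), Rational(1, 42))) = Add(108, Rational(2, 63)) = Rational(6806, 63)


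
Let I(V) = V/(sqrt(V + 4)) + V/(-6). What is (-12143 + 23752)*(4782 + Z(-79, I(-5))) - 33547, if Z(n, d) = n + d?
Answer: 327439525/6 + 58045*I ≈ 5.4573e+7 + 58045.0*I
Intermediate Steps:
I(V) = -V/6 + V/sqrt(4 + V) (I(V) = V/(sqrt(4 + V)) + V*(-1/6) = V/sqrt(4 + V) - V/6 = -V/6 + V/sqrt(4 + V))
Z(n, d) = d + n
(-12143 + 23752)*(4782 + Z(-79, I(-5))) - 33547 = (-12143 + 23752)*(4782 + ((-1/6*(-5) - 5/sqrt(4 - 5)) - 79)) - 33547 = 11609*(4782 + ((5/6 - (-5)*I) - 79)) - 33547 = 11609*(4782 + ((5/6 + 5*I) - 79)) - 33547 = 11609*(4782 + (-469/6 + 5*I)) - 33547 = 11609*(28223/6 + 5*I) - 33547 = (327640807/6 + 58045*I) - 33547 = 327439525/6 + 58045*I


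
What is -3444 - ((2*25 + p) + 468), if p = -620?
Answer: -3342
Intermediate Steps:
-3444 - ((2*25 + p) + 468) = -3444 - ((2*25 - 620) + 468) = -3444 - ((50 - 620) + 468) = -3444 - (-570 + 468) = -3444 - 1*(-102) = -3444 + 102 = -3342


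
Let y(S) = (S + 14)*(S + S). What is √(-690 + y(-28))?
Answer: √94 ≈ 9.6954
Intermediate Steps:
y(S) = 2*S*(14 + S) (y(S) = (14 + S)*(2*S) = 2*S*(14 + S))
√(-690 + y(-28)) = √(-690 + 2*(-28)*(14 - 28)) = √(-690 + 2*(-28)*(-14)) = √(-690 + 784) = √94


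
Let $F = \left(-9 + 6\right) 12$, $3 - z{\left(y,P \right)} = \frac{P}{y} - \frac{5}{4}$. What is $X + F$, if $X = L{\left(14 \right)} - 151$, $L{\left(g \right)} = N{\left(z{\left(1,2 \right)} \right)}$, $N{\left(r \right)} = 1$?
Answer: $-186$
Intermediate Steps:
$z{\left(y,P \right)} = \frac{17}{4} - \frac{P}{y}$ ($z{\left(y,P \right)} = 3 - \left(\frac{P}{y} - \frac{5}{4}\right) = 3 - \left(- \frac{5}{4} + \frac{P}{y}\right) = \frac{17}{4} - \frac{P}{y}$)
$F = -36$ ($F = \left(-3\right) 12 = -36$)
$L{\left(g \right)} = 1$
$X = -150$ ($X = 1 - 151 = -150$)
$X + F = -150 - 36 = -186$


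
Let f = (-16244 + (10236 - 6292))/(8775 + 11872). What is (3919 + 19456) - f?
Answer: 482635925/20647 ≈ 23376.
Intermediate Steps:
f = -12300/20647 (f = (-16244 + 3944)/20647 = -12300*1/20647 = -12300/20647 ≈ -0.59573)
(3919 + 19456) - f = (3919 + 19456) - 1*(-12300/20647) = 23375 + 12300/20647 = 482635925/20647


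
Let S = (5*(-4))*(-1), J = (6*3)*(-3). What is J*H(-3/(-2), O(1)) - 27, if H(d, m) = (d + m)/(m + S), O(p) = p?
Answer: -234/7 ≈ -33.429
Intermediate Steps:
J = -54 (J = 18*(-3) = -54)
S = 20 (S = -20*(-1) = 20)
H(d, m) = (d + m)/(20 + m) (H(d, m) = (d + m)/(m + 20) = (d + m)/(20 + m))
J*H(-3/(-2), O(1)) - 27 = -54*(-3/(-2) + 1)/(20 + 1) - 27 = -54*(-3*(-1/2) + 1)/21 - 27 = -18*(3/2 + 1)/7 - 27 = -18*5/(7*2) - 27 = -54*5/42 - 27 = -45/7 - 27 = -234/7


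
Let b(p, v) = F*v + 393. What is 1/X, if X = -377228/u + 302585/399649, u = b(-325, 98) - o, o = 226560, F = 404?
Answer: 74564512175/207213589347 ≈ 0.35984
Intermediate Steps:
b(p, v) = 393 + 404*v (b(p, v) = 404*v + 393 = 393 + 404*v)
u = -186575 (u = (393 + 404*98) - 1*226560 = (393 + 39592) - 226560 = 39985 - 226560 = -186575)
X = 207213589347/74564512175 (X = -377228/(-186575) + 302585/399649 = -377228*(-1/186575) + 302585*(1/399649) = 377228/186575 + 302585/399649 = 207213589347/74564512175 ≈ 2.7790)
1/X = 1/(207213589347/74564512175) = 74564512175/207213589347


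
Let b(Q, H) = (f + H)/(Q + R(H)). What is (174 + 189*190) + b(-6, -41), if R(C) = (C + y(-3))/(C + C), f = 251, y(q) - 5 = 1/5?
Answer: 82221504/2281 ≈ 36046.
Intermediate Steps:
y(q) = 26/5 (y(q) = 5 + 1/5 = 26/5)
R(C) = (26/5 + C)/(2*C) (R(C) = (C + 26/5)/(C + C) = (26/5 + C)/((2*C)) = (26/5 + C)*(1/(2*C)) = (26/5 + C)/(2*C))
b(Q, H) = (251 + H)/(Q + (26 + 5*H)/(10*H))
(174 + 189*190) + b(-6, -41) = (174 + 189*190) + 10*(-41)*(251 - 41)/(26 + 5*(-41) + 10*(-41)*(-6)) = (174 + 35910) + 10*(-41)*210/(26 - 205 + 2460) = 36084 + 10*(-41)*210/2281 = 36084 + 10*(-41)*(1/2281)*210 = 36084 - 86100/2281 = 82221504/2281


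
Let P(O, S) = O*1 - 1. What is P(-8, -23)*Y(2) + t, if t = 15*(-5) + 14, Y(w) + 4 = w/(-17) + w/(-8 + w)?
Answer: -356/17 ≈ -20.941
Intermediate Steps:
P(O, S) = -1 + O (P(O, S) = O - 1 = -1 + O)
Y(w) = -4 - w/17 + w/(-8 + w) (Y(w) = -4 + (w/(-17) + w/(-8 + w)) = -4 + (w*(-1/17) + w/(-8 + w)) = -4 + (-w/17 + w/(-8 + w)) = -4 - w/17 + w/(-8 + w))
t = -61 (t = -75 + 14 = -61)
P(-8, -23)*Y(2) + t = (-1 - 8)*((544 - 1*2² - 43*2)/(17*(-8 + 2))) - 61 = -9*(544 - 1*4 - 86)/(17*(-6)) - 61 = -9*(-1)*(544 - 4 - 86)/(17*6) - 61 = -9*(-1)*454/(17*6) - 61 = -9*(-227/51) - 61 = 681/17 - 61 = -356/17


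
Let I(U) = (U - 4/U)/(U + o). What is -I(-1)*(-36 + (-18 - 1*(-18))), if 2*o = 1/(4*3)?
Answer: -2592/23 ≈ -112.70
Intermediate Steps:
o = 1/24 (o = 1/(2*((4*3))) = (½)/12 = (½)*(1/12) = 1/24 ≈ 0.041667)
I(U) = (U - 4/U)/(1/24 + U) (I(U) = (U - 4/U)/(U + 1/24) = (U - 4/U)/(1/24 + U))
-I(-1)*(-36 + (-18 - 1*(-18))) = -24*(-4 + (-1)²)/(-1*(1 + 24*(-1)))*(-36 + (-18 - 1*(-18))) = -24*(-1)*(-4 + 1)/(1 - 24)*(-36 + (-18 + 18)) = -24*(-1)*(-3)/(-23)*(-36 + 0) = -24*(-1)*(-1/23)*(-3)*(-36) = -(-72)*(-36)/23 = -1*2592/23 = -2592/23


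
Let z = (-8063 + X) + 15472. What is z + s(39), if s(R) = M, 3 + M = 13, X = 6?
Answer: 7425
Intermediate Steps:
M = 10 (M = -3 + 13 = 10)
s(R) = 10
z = 7415 (z = (-8063 + 6) + 15472 = -8057 + 15472 = 7415)
z + s(39) = 7415 + 10 = 7425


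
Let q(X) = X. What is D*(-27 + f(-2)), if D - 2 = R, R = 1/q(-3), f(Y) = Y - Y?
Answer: -45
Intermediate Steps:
f(Y) = 0
R = -⅓ (R = 1/(-3) = -⅓ ≈ -0.33333)
D = 5/3 (D = 2 - ⅓ = 5/3 ≈ 1.6667)
D*(-27 + f(-2)) = 5*(-27 + 0)/3 = (5/3)*(-27) = -45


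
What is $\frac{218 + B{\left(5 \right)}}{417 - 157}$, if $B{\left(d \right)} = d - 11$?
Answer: $\frac{53}{65} \approx 0.81538$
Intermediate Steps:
$B{\left(d \right)} = -11 + d$ ($B{\left(d \right)} = d - 11 = -11 + d$)
$\frac{218 + B{\left(5 \right)}}{417 - 157} = \frac{218 + \left(-11 + 5\right)}{417 - 157} = \frac{218 - 6}{260} = 212 \cdot \frac{1}{260} = \frac{53}{65}$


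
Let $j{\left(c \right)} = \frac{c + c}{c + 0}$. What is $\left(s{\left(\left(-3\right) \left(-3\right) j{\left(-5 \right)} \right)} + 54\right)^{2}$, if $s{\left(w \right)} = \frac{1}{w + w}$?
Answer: $\frac{3783025}{1296} \approx 2919.0$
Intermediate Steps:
$j{\left(c \right)} = 2$ ($j{\left(c \right)} = \frac{2 c}{c} = 2$)
$s{\left(w \right)} = \frac{1}{2 w}$
$\left(s{\left(\left(-3\right) \left(-3\right) j{\left(-5 \right)} \right)} + 54\right)^{2} = \left(\frac{1}{2 \left(-3\right) \left(-3\right) 2} + 54\right)^{2} = \left(\frac{1}{2 \cdot 9 \cdot 2} + 54\right)^{2} = \left(\frac{1}{2 \cdot 18} + 54\right)^{2} = \left(\frac{1}{2} \cdot \frac{1}{18} + 54\right)^{2} = \left(\frac{1}{36} + 54\right)^{2} = \left(\frac{1945}{36}\right)^{2} = \frac{3783025}{1296}$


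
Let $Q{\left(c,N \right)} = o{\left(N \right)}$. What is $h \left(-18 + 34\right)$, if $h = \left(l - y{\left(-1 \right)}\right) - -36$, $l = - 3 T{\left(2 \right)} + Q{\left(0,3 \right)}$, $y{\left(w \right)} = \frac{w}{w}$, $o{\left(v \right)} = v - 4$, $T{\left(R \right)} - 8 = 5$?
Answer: $-80$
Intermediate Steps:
$T{\left(R \right)} = 13$ ($T{\left(R \right)} = 8 + 5 = 13$)
$o{\left(v \right)} = -4 + v$ ($o{\left(v \right)} = v - 4 = -4 + v$)
$Q{\left(c,N \right)} = -4 + N$
$y{\left(w \right)} = 1$
$l = -40$ ($l = \left(-3\right) 13 + \left(-4 + 3\right) = -39 - 1 = -40$)
$h = -5$ ($h = \left(-40 - 1\right) - -36 = \left(-40 - 1\right) + 36 = -41 + 36 = -5$)
$h \left(-18 + 34\right) = - 5 \left(-18 + 34\right) = \left(-5\right) 16 = -80$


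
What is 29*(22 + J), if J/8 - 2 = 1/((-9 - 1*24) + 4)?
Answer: 1094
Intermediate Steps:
J = 456/29 (J = 16 + 8/((-9 - 1*24) + 4) = 16 + 8/((-9 - 24) + 4) = 16 + 8/(-33 + 4) = 16 + 8/(-29) = 16 + 8*(-1/29) = 16 - 8/29 = 456/29 ≈ 15.724)
29*(22 + J) = 29*(22 + 456/29) = 29*(1094/29) = 1094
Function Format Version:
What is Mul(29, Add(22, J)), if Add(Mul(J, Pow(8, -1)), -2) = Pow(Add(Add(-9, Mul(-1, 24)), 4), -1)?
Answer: 1094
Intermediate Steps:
J = Rational(456, 29) (J = Add(16, Mul(8, Pow(Add(Add(-9, Mul(-1, 24)), 4), -1))) = Add(16, Mul(8, Pow(Add(Add(-9, -24), 4), -1))) = Add(16, Mul(8, Pow(Add(-33, 4), -1))) = Add(16, Mul(8, Pow(-29, -1))) = Add(16, Mul(8, Rational(-1, 29))) = Add(16, Rational(-8, 29)) = Rational(456, 29) ≈ 15.724)
Mul(29, Add(22, J)) = Mul(29, Add(22, Rational(456, 29))) = Mul(29, Rational(1094, 29)) = 1094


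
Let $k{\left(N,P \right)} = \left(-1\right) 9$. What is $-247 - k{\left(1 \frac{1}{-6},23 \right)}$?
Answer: $-238$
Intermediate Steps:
$k{\left(N,P \right)} = -9$
$-247 - k{\left(1 \frac{1}{-6},23 \right)} = -247 - -9 = -247 + 9 = -238$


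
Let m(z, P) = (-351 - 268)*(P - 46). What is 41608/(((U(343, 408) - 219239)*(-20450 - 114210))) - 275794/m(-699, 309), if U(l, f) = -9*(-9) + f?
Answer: 145072074239421/85633765703125 ≈ 1.6941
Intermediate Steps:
U(l, f) = 81 + f
m(z, P) = 28474 - 619*P (m(z, P) = -619*(-46 + P) = 28474 - 619*P)
41608/(((U(343, 408) - 219239)*(-20450 - 114210))) - 275794/m(-699, 309) = 41608/((((81 + 408) - 219239)*(-20450 - 114210))) - 275794/(28474 - 619*309) = 41608/(((489 - 219239)*(-134660))) - 275794/(28474 - 191271) = 41608/((-218750*(-134660))) - 275794/(-162797) = 41608/29456875000 - 275794*(-1/162797) = 41608*(1/29456875000) + 275794/162797 = 743/526015625 + 275794/162797 = 145072074239421/85633765703125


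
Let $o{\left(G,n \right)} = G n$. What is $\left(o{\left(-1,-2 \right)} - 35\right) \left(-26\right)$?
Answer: $858$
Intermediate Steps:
$\left(o{\left(-1,-2 \right)} - 35\right) \left(-26\right) = \left(\left(-1\right) \left(-2\right) - 35\right) \left(-26\right) = \left(2 - 35\right) \left(-26\right) = \left(-33\right) \left(-26\right) = 858$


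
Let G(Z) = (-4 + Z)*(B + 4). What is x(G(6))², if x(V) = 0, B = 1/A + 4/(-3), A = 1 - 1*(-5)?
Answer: 0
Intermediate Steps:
A = 6 (A = 1 + 5 = 6)
B = -7/6 (B = 1/6 + 4/(-3) = 1*(⅙) + 4*(-⅓) = ⅙ - 4/3 = -7/6 ≈ -1.1667)
G(Z) = -34/3 + 17*Z/6 (G(Z) = (-4 + Z)*(-7/6 + 4) = (-4 + Z)*(17/6) = -34/3 + 17*Z/6)
x(G(6))² = 0² = 0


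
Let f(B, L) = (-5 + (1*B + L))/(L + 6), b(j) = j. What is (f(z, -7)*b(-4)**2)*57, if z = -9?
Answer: 19152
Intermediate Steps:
f(B, L) = (-5 + B + L)/(6 + L) (f(B, L) = (-5 + (B + L))/(6 + L) = (-5 + B + L)/(6 + L))
(f(z, -7)*b(-4)**2)*57 = (((-5 - 9 - 7)/(6 - 7))*(-4)**2)*57 = ((-21/(-1))*16)*57 = (-1*(-21)*16)*57 = (21*16)*57 = 336*57 = 19152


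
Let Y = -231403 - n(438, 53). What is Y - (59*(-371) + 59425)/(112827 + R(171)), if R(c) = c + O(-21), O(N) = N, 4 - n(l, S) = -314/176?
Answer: -766887960263/3313992 ≈ -2.3141e+5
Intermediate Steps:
n(l, S) = 509/88 (n(l, S) = 4 - (-314)/176 = 4 - 1*(-157/88) = 4 + 157/88 = 509/88)
R(c) = -21 + c (R(c) = c - 21 = -21 + c)
Y = -20363973/88 (Y = -231403 - 1*509/88 = -231403 - 509/88 = -20363973/88 ≈ -2.3141e+5)
Y - (59*(-371) + 59425)/(112827 + R(171)) = -20363973/88 - (59*(-371) + 59425)/(112827 + (-21 + 171)) = -20363973/88 - (-21889 + 59425)/(112827 + 150) = -20363973/88 - 37536/112977 = -20363973/88 - 1*12512/37659 = -20363973/88 - 12512/37659 = -766887960263/3313992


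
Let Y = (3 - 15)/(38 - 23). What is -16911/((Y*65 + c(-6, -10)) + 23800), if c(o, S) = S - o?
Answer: -16911/23744 ≈ -0.71222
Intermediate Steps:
Y = -⅘ (Y = -12/15 = -12*1/15 = -⅘ ≈ -0.80000)
-16911/((Y*65 + c(-6, -10)) + 23800) = -16911/((-⅘*65 + (-10 - 1*(-6))) + 23800) = -16911/((-52 + (-10 + 6)) + 23800) = -16911/((-52 - 4) + 23800) = -16911/(-56 + 23800) = -16911/23744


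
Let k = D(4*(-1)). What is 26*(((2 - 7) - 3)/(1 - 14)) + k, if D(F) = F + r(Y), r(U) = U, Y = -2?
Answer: 10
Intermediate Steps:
D(F) = -2 + F (D(F) = F - 2 = -2 + F)
k = -6 (k = -2 + 4*(-1) = -2 - 4 = -6)
26*(((2 - 7) - 3)/(1 - 14)) + k = 26*(((2 - 7) - 3)/(1 - 14)) - 6 = 26*((-5 - 3)/(-13)) - 6 = 26*(-8*(-1/13)) - 6 = 26*(8/13) - 6 = 16 - 6 = 10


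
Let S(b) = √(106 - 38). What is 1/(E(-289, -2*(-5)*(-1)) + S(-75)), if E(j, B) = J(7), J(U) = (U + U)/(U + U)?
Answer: -1/67 + 2*√17/67 ≈ 0.10815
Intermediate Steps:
S(b) = 2*√17 (S(b) = √68 = 2*√17)
J(U) = 1 (J(U) = (2*U)/((2*U)) = (2*U)*(1/(2*U)) = 1)
E(j, B) = 1
1/(E(-289, -2*(-5)*(-1)) + S(-75)) = 1/(1 + 2*√17)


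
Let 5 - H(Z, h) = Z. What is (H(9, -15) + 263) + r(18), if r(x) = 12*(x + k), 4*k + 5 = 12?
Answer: 496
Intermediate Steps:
k = 7/4 (k = -5/4 + (¼)*12 = -5/4 + 3 = 7/4 ≈ 1.7500)
H(Z, h) = 5 - Z
r(x) = 21 + 12*x (r(x) = 12*(x + 7/4) = 12*(7/4 + x) = 21 + 12*x)
(H(9, -15) + 263) + r(18) = ((5 - 1*9) + 263) + (21 + 12*18) = ((5 - 9) + 263) + (21 + 216) = (-4 + 263) + 237 = 259 + 237 = 496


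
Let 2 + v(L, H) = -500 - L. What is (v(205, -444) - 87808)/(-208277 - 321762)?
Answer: 88515/530039 ≈ 0.16700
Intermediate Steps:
v(L, H) = -502 - L (v(L, H) = -2 + (-500 - L) = -502 - L)
(v(205, -444) - 87808)/(-208277 - 321762) = ((-502 - 1*205) - 87808)/(-208277 - 321762) = ((-502 - 205) - 87808)/(-530039) = (-707 - 87808)*(-1/530039) = -88515*(-1/530039) = 88515/530039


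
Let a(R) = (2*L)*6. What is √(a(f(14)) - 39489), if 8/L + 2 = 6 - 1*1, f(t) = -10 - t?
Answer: I*√39457 ≈ 198.64*I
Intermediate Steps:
L = 8/3 (L = 8/(-2 + (6 - 1*1)) = 8/(-2 + (6 - 1)) = 8/(-2 + 5) = 8/3 ≈ 2.6667)
a(R) = 32 (a(R) = (2*(8/3))*6 = (16/3)*6 = 32)
√(a(f(14)) - 39489) = √(32 - 39489) = √(-39457) = I*√39457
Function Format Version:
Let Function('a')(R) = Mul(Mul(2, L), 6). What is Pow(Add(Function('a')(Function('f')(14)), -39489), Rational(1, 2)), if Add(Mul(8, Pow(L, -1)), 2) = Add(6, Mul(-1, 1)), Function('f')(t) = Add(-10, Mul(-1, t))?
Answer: Mul(I, Pow(39457, Rational(1, 2))) ≈ Mul(198.64, I)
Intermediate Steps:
L = Rational(8, 3) (L = Mul(8, Pow(Add(-2, Add(6, Mul(-1, 1))), -1)) = Mul(8, Pow(Add(-2, Add(6, -1)), -1)) = Mul(8, Pow(Add(-2, 5), -1)) = Mul(8, Pow(3, -1)) = Mul(8, Rational(1, 3)) = Rational(8, 3) ≈ 2.6667)
Function('a')(R) = 32 (Function('a')(R) = Mul(Mul(2, Rational(8, 3)), 6) = Mul(Rational(16, 3), 6) = 32)
Pow(Add(Function('a')(Function('f')(14)), -39489), Rational(1, 2)) = Pow(Add(32, -39489), Rational(1, 2)) = Pow(-39457, Rational(1, 2)) = Mul(I, Pow(39457, Rational(1, 2)))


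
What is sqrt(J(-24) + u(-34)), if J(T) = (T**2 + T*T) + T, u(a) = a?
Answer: sqrt(1094) ≈ 33.076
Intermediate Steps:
J(T) = T + 2*T**2 (J(T) = (T**2 + T**2) + T = 2*T**2 + T = T + 2*T**2)
sqrt(J(-24) + u(-34)) = sqrt(-24*(1 + 2*(-24)) - 34) = sqrt(-24*(1 - 48) - 34) = sqrt(-24*(-47) - 34) = sqrt(1128 - 34) = sqrt(1094)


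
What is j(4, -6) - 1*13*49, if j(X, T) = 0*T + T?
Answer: -643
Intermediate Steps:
j(X, T) = T (j(X, T) = 0 + T = T)
j(4, -6) - 1*13*49 = -6 - 1*13*49 = -6 - 13*49 = -6 - 637 = -643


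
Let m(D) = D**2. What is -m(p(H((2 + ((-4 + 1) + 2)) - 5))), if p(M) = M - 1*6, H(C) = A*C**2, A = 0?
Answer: -36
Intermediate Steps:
H(C) = 0 (H(C) = 0*C**2 = 0)
p(M) = -6 + M (p(M) = M - 6 = -6 + M)
-m(p(H((2 + ((-4 + 1) + 2)) - 5))) = -(-6 + 0)**2 = -1*(-6)**2 = -1*36 = -36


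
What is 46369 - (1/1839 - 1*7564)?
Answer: 99182786/1839 ≈ 53933.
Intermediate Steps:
46369 - (1/1839 - 1*7564) = 46369 - (1/1839 - 7564) = 46369 - 1*(-13910195/1839) = 46369 + 13910195/1839 = 99182786/1839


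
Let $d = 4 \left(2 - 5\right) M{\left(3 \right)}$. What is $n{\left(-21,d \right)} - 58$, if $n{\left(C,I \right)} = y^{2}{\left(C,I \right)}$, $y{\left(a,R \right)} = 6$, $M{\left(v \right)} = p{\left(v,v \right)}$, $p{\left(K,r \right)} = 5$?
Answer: $-22$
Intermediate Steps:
$M{\left(v \right)} = 5$
$d = -60$ ($d = 4 \left(2 - 5\right) 5 = 4 \left(-3\right) 5 = \left(-12\right) 5 = -60$)
$n{\left(C,I \right)} = 36$ ($n{\left(C,I \right)} = 6^{2} = 36$)
$n{\left(-21,d \right)} - 58 = 36 - 58 = -22$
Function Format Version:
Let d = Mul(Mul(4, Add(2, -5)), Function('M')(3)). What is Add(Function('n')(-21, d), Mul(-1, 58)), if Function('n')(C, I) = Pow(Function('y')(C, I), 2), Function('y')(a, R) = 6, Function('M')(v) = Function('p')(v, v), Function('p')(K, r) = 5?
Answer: -22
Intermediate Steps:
Function('M')(v) = 5
d = -60 (d = Mul(Mul(4, Add(2, -5)), 5) = Mul(Mul(4, -3), 5) = Mul(-12, 5) = -60)
Function('n')(C, I) = 36 (Function('n')(C, I) = Pow(6, 2) = 36)
Add(Function('n')(-21, d), Mul(-1, 58)) = Add(36, Mul(-1, 58)) = Add(36, -58) = -22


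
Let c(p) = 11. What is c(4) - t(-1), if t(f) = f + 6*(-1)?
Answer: 18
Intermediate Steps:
t(f) = -6 + f (t(f) = f - 6 = -6 + f)
c(4) - t(-1) = 11 - (-6 - 1) = 11 - 1*(-7) = 11 + 7 = 18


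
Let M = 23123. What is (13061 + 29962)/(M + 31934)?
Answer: 43023/55057 ≈ 0.78143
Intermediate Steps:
(13061 + 29962)/(M + 31934) = (13061 + 29962)/(23123 + 31934) = 43023/55057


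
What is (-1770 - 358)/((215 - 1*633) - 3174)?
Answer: 266/449 ≈ 0.59243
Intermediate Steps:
(-1770 - 358)/((215 - 1*633) - 3174) = -2128/((215 - 633) - 3174) = -2128/(-418 - 3174) = -2128/(-3592) = -2128*(-1/3592) = 266/449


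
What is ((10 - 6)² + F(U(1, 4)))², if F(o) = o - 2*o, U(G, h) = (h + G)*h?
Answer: 16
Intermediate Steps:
U(G, h) = h*(G + h) (U(G, h) = (G + h)*h = h*(G + h))
F(o) = -o
((10 - 6)² + F(U(1, 4)))² = ((10 - 6)² - 4*(1 + 4))² = (4² - 4*5)² = (16 - 1*20)² = (16 - 20)² = (-4)² = 16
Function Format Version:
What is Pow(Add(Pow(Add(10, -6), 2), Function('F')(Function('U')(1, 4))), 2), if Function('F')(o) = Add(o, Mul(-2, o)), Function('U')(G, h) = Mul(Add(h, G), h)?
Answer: 16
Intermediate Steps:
Function('U')(G, h) = Mul(h, Add(G, h)) (Function('U')(G, h) = Mul(Add(G, h), h) = Mul(h, Add(G, h)))
Function('F')(o) = Mul(-1, o)
Pow(Add(Pow(Add(10, -6), 2), Function('F')(Function('U')(1, 4))), 2) = Pow(Add(Pow(Add(10, -6), 2), Mul(-1, Mul(4, Add(1, 4)))), 2) = Pow(Add(Pow(4, 2), Mul(-1, Mul(4, 5))), 2) = Pow(Add(16, Mul(-1, 20)), 2) = Pow(Add(16, -20), 2) = Pow(-4, 2) = 16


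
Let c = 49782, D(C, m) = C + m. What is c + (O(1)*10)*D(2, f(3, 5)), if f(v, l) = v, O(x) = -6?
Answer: 49482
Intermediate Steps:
c + (O(1)*10)*D(2, f(3, 5)) = 49782 + (-6*10)*(2 + 3) = 49782 - 60*5 = 49782 - 300 = 49482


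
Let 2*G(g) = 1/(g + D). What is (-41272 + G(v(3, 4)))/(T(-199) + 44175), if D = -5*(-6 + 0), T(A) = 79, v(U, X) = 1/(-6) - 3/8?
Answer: -14589646/15643789 ≈ -0.93262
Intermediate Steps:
v(U, X) = -13/24 (v(U, X) = 1*(-1/6) - 3*1/8 = -1/6 - 3/8 = -13/24)
D = 30 (D = -5*(-6) = 30)
G(g) = 1/(2*(30 + g)) (G(g) = 1/(2*(g + 30)) = 1/(2*(30 + g)))
(-41272 + G(v(3, 4)))/(T(-199) + 44175) = (-41272 + 1/(2*(30 - 13/24)))/(79 + 44175) = (-41272 + 1/(2*(707/24)))/44254 = (-41272 + (1/2)*(24/707))*(1/44254) = (-41272 + 12/707)*(1/44254) = -29179292/707*1/44254 = -14589646/15643789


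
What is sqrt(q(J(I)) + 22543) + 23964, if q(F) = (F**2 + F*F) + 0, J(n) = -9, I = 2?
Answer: 23964 + sqrt(22705) ≈ 24115.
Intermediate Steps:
q(F) = 2*F**2 (q(F) = (F**2 + F**2) + 0 = 2*F**2 + 0 = 2*F**2)
sqrt(q(J(I)) + 22543) + 23964 = sqrt(2*(-9)**2 + 22543) + 23964 = sqrt(2*81 + 22543) + 23964 = sqrt(162 + 22543) + 23964 = sqrt(22705) + 23964 = 23964 + sqrt(22705)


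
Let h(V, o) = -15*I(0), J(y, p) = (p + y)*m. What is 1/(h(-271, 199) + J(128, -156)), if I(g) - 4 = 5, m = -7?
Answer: 1/61 ≈ 0.016393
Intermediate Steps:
I(g) = 9 (I(g) = 4 + 5 = 9)
J(y, p) = -7*p - 7*y (J(y, p) = (p + y)*(-7) = -7*p - 7*y)
h(V, o) = -135 (h(V, o) = -15*9 = -135)
1/(h(-271, 199) + J(128, -156)) = 1/(-135 + (-7*(-156) - 7*128)) = 1/(-135 + (1092 - 896)) = 1/(-135 + 196) = 1/61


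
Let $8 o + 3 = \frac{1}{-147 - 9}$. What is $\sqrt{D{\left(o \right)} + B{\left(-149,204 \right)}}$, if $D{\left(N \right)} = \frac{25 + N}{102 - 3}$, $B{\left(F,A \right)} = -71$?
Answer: $\frac{i \sqrt{7500173538}}{10296} \approx 8.4114 i$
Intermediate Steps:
$o = - \frac{469}{1248}$ ($o = - \frac{3}{8} + \frac{1}{8 \left(-147 - 9\right)} = - \frac{3}{8} + \frac{1}{8 \left(-156\right)} = - \frac{3}{8} + \frac{1}{8} \left(- \frac{1}{156}\right) = - \frac{3}{8} - \frac{1}{1248} = - \frac{469}{1248} \approx -0.3758$)
$D{\left(N \right)} = \frac{25}{99} + \frac{N}{99}$ ($D{\left(N \right)} = \frac{25 + N}{99} = \left(25 + N\right) \frac{1}{99} = \frac{25}{99} + \frac{N}{99}$)
$\sqrt{D{\left(o \right)} + B{\left(-149,204 \right)}} = \sqrt{\left(\frac{25}{99} + \frac{1}{99} \left(- \frac{469}{1248}\right)\right) - 71} = \sqrt{\left(\frac{25}{99} - \frac{469}{123552}\right) - 71} = \sqrt{\frac{30731}{123552} - 71} = \sqrt{- \frac{8741461}{123552}} = \frac{i \sqrt{7500173538}}{10296}$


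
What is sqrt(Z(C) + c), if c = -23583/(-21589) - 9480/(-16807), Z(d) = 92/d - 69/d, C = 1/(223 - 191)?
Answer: sqrt(40448965134061267)/7405027 ≈ 27.160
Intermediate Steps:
C = 1/32 ≈ 0.031250
Z(d) = 23/d
c = 601023201/362846323 (c = -23583*(-1/21589) - 9480*(-1/16807) = 23583/21589 + 9480/16807 = 601023201/362846323 ≈ 1.6564)
sqrt(Z(C) + c) = sqrt(23/(1/32) + 601023201/362846323) = sqrt(23*32 + 601023201/362846323) = sqrt(736 + 601023201/362846323) = sqrt(267655916929/362846323) = sqrt(40448965134061267)/7405027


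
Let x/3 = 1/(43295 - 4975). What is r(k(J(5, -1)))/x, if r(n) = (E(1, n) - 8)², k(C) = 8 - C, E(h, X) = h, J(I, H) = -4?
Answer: 1877680/3 ≈ 6.2589e+5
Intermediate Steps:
r(n) = 49 (r(n) = (1 - 8)² = (-7)² = 49)
x = 3/38320 (x = 3/(43295 - 4975) = 3/38320 ≈ 7.8288e-5)
r(k(J(5, -1)))/x = 49/(3/38320) = 49*(38320/3) = 1877680/3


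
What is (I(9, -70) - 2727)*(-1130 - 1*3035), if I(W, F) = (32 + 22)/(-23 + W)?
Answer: 11374020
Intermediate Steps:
I(W, F) = 54/(-23 + W)
(I(9, -70) - 2727)*(-1130 - 1*3035) = (54/(-23 + 9) - 2727)*(-1130 - 1*3035) = (54/(-14) - 2727)*(-1130 - 3035) = (54*(-1/14) - 2727)*(-4165) = (-27/7 - 2727)*(-4165) = -19116/7*(-4165) = 11374020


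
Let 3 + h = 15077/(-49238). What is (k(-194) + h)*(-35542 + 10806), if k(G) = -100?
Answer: 62910957488/24619 ≈ 2.5554e+6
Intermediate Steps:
h = -162791/49238 (h = -3 + 15077/(-49238) = -3 + 15077*(-1/49238) = -3 - 15077/49238 = -162791/49238 ≈ -3.3062)
(k(-194) + h)*(-35542 + 10806) = (-100 - 162791/49238)*(-35542 + 10806) = -5086591/49238*(-24736) = 62910957488/24619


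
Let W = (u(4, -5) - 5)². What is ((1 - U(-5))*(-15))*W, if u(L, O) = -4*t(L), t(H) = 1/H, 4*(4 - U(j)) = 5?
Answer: 945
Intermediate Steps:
U(j) = 11/4 (U(j) = 4 - ¼*5 = 4 - 5/4 = 11/4)
t(H) = 1/H
u(L, O) = -4/L
W = 36 (W = (-4/4 - 5)² = (-4*¼ - 5)² = (-1 - 5)² = (-6)² = 36)
((1 - U(-5))*(-15))*W = ((1 - 1*11/4)*(-15))*36 = ((1 - 11/4)*(-15))*36 = -7/4*(-15)*36 = (105/4)*36 = 945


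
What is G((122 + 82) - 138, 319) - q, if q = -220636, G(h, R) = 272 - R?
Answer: 220589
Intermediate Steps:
G((122 + 82) - 138, 319) - q = (272 - 1*319) - 1*(-220636) = (272 - 319) + 220636 = -47 + 220636 = 220589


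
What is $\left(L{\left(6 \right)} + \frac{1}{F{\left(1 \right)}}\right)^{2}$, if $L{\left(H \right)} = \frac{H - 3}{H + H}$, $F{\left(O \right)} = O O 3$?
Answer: $\frac{49}{144} \approx 0.34028$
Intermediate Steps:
$F{\left(O \right)} = 3 O^{2}$ ($F{\left(O \right)} = O^{2} \cdot 3 = 3 O^{2}$)
$L{\left(H \right)} = \frac{-3 + H}{2 H}$
$\left(L{\left(6 \right)} + \frac{1}{F{\left(1 \right)}}\right)^{2} = \left(\frac{-3 + 6}{2 \cdot 6} + \frac{1}{3 \cdot 1^{2}}\right)^{2} = \left(\frac{1}{2} \cdot \frac{1}{6} \cdot 3 + \frac{1}{3 \cdot 1}\right)^{2} = \left(\frac{1}{4} + \frac{1}{3}\right)^{2} = \left(\frac{7}{12}\right)^{2} = \frac{49}{144}$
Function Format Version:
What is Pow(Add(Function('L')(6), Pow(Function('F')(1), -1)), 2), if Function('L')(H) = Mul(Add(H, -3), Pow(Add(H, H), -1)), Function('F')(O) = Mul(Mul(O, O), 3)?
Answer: Rational(49, 144) ≈ 0.34028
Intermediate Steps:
Function('F')(O) = Mul(3, Pow(O, 2)) (Function('F')(O) = Mul(Pow(O, 2), 3) = Mul(3, Pow(O, 2)))
Function('L')(H) = Mul(Rational(1, 2), Pow(H, -1), Add(-3, H)) (Function('L')(H) = Mul(Add(-3, H), Pow(Mul(2, H), -1)) = Mul(Add(-3, H), Mul(Rational(1, 2), Pow(H, -1))) = Mul(Rational(1, 2), Pow(H, -1), Add(-3, H)))
Pow(Add(Function('L')(6), Pow(Function('F')(1), -1)), 2) = Pow(Add(Mul(Rational(1, 2), Pow(6, -1), Add(-3, 6)), Pow(Mul(3, Pow(1, 2)), -1)), 2) = Pow(Add(Mul(Rational(1, 2), Rational(1, 6), 3), Pow(Mul(3, 1), -1)), 2) = Pow(Add(Rational(1, 4), Pow(3, -1)), 2) = Pow(Add(Rational(1, 4), Rational(1, 3)), 2) = Pow(Rational(7, 12), 2) = Rational(49, 144)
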